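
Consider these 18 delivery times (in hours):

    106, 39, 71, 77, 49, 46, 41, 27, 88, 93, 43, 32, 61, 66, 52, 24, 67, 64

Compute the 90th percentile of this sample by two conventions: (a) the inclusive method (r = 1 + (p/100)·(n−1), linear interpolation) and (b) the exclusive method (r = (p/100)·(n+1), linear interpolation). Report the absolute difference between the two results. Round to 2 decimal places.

4.80

Sorted: 24, 27, 32, 39, 41, 43, 46, 49, 52, 61, 64, 66, 67, 71, 77, 88, 93, 106.
n = 18.
(a) r = 16.3; between ranks 16 (88) and 17 (93): 89.5.
(b) r = 17.1; between ranks 17 (93) and 18 (106): 94.3.
|89.5 − 94.3| = 4.8.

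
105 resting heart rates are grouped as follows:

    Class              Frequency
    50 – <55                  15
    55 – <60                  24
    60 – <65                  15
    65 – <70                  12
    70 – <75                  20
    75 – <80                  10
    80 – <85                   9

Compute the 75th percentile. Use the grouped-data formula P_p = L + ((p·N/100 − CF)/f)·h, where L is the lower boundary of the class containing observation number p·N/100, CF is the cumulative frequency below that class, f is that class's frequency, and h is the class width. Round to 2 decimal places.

73.19

N = 105; target position k = 75/100 · 105 = 78.75.
Cumulative frequencies: 15, 39, 54, 66, 86, 96, 105.
Observation 78.75 falls in the class 70 – <75.
L = 70, CF = 66, f = 20, h = 5.
P75 = 70 + ((78.75 − 66)/20)·5 = 70 + 3.1875 = 73.1875.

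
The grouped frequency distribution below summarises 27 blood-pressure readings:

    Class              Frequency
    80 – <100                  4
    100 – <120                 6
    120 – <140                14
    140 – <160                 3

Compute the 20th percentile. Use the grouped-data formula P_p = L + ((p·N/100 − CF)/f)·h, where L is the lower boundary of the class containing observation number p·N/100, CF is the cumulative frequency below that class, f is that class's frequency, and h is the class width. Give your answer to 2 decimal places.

N = 27; target position k = 20/100 · 27 = 5.4.
Cumulative frequencies: 4, 10, 24, 27.
Observation 5.4 falls in the class 100 – <120.
L = 100, CF = 4, f = 6, h = 20.
P20 = 100 + ((5.4 − 4)/6)·20 = 100 + 4.66667 = 104.667.

104.67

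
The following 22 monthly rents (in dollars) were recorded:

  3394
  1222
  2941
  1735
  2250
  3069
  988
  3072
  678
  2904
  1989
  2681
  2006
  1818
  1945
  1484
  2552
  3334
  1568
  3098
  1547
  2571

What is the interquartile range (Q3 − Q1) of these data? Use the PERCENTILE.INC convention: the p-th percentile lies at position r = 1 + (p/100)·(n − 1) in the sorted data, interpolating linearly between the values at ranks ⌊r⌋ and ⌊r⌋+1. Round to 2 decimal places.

Sorted: 678, 988, 1222, 1484, 1547, 1568, 1735, 1818, 1945, 1989, 2006, 2250, 2552, 2571, 2681, 2904, 2941, 3069, 3072, 3098, 3334, 3394.
n = 22.
P25: r = 6.25; ranks 6–7 are 1568, 1735; interpolating gives 1609.75.
P75: r = 16.75; ranks 16–17 are 2904, 2941; interpolating gives 2931.75.
Difference: 2931.75 − 1609.75 = 1322.

1322.00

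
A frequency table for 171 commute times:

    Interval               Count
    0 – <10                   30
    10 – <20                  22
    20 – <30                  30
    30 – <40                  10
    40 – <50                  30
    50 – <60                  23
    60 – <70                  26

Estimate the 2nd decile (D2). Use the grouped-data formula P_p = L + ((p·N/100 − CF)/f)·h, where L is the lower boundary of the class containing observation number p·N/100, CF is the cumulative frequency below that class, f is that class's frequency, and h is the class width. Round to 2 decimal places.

11.91

N = 171; target position k = 20/100 · 171 = 34.2.
Cumulative frequencies: 30, 52, 82, 92, 122, 145, 171.
Observation 34.2 falls in the class 10 – <20.
L = 10, CF = 30, f = 22, h = 10.
P20 = 10 + ((34.2 − 30)/22)·10 = 10 + 1.90909 = 11.9091.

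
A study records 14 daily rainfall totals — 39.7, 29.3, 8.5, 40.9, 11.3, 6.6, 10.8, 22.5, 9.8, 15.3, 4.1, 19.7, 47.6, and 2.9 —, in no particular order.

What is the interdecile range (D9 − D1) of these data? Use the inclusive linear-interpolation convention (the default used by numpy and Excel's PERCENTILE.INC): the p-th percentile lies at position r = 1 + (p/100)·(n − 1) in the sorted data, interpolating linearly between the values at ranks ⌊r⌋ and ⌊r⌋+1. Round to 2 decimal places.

Sorted: 2.9, 4.1, 6.6, 8.5, 9.8, 10.8, 11.3, 15.3, 19.7, 22.5, 29.3, 39.7, 40.9, 47.6.
n = 14.
P10: r = 2.3; ranks 2–3 are 4.1, 6.6; interpolating gives 4.85.
P90: r = 12.7; ranks 12–13 are 39.7, 40.9; interpolating gives 40.54.
Difference: 40.54 − 4.85 = 35.69.

35.69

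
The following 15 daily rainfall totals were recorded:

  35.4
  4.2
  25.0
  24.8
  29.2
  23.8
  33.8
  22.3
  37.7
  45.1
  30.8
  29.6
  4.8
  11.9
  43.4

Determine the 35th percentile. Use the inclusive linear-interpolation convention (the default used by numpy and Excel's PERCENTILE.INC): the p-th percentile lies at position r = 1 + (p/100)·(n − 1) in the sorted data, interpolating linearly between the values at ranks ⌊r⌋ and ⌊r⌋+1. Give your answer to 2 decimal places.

24.70

Sorted: 4.2, 4.8, 11.9, 22.3, 23.8, 24.8, 25.0, 29.2, 29.6, 30.8, 33.8, 35.4, 37.7, 43.4, 45.1.
n = 15.
r = 1 + (35/100)·(15 − 1) = 1 + 4.9 = 5.9.
Rank 5 is 23.8 and rank 6 is 24.8.
Interpolate: 23.8 + 0.9·(24.8 − 23.8) = 23.8 + 0.9·1 = 24.7.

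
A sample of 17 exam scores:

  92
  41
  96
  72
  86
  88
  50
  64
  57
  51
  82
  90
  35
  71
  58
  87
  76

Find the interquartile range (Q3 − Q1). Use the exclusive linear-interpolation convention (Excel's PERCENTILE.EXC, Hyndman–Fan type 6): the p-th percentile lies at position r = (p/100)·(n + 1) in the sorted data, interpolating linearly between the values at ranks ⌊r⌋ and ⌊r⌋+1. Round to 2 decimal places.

Sorted: 35, 41, 50, 51, 57, 58, 64, 71, 72, 76, 82, 86, 87, 88, 90, 92, 96.
n = 17.
P25: r = 4.5; ranks 4–5 are 51, 57; interpolating gives 54.
P75: r = 13.5; ranks 13–14 are 87, 88; interpolating gives 87.5.
Difference: 87.5 − 54 = 33.5.

33.50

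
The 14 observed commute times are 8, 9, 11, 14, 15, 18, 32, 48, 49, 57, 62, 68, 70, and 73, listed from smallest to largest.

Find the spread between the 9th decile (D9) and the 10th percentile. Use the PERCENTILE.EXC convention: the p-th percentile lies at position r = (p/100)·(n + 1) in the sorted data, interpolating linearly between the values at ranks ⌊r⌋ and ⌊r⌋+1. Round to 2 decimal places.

n = 14.
P10: r = 1.5; ranks 1–2 are 8, 9; interpolating gives 8.5.
P90: r = 13.5; ranks 13–14 are 70, 73; interpolating gives 71.5.
Difference: 71.5 − 8.5 = 63.

63.00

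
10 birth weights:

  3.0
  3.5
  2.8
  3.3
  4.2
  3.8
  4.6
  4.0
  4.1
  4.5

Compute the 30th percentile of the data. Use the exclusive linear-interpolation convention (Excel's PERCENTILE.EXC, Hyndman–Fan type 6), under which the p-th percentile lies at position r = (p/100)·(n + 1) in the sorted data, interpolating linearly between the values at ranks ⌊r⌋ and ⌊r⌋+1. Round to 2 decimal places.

3.36

Sorted: 2.8, 3.0, 3.3, 3.5, 3.8, 4.0, 4.1, 4.2, 4.5, 4.6.
n = 10.
r = (30/100)·(10 + 1) = 3.3.
Rank 3 is 3.3 and rank 4 is 3.5.
Interpolate: 3.3 + 0.3·(3.5 − 3.3) = 3.3 + 0.3·0.2 = 3.36.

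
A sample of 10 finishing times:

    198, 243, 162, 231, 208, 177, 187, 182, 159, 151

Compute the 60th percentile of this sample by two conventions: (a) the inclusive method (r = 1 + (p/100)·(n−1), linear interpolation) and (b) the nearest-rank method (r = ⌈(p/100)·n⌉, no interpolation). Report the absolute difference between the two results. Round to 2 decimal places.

Sorted: 151, 159, 162, 177, 182, 187, 198, 208, 231, 243.
n = 10.
(a) r = 6.4; between ranks 6 (187) and 7 (198): 191.4.
(b) the nearest-rank method: rank 6 → 187.
|191.4 − 187| = 4.4.

4.40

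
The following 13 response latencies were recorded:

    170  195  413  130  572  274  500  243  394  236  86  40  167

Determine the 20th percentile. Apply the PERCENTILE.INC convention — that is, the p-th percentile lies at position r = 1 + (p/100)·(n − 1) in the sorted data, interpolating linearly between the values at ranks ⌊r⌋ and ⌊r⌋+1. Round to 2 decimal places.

Sorted: 40, 86, 130, 167, 170, 195, 236, 243, 274, 394, 413, 500, 572.
n = 13.
r = 1 + (20/100)·(13 − 1) = 1 + 2.4 = 3.4.
Rank 3 is 130 and rank 4 is 167.
Interpolate: 130 + 0.4·(167 − 130) = 130 + 0.4·37 = 144.8.

144.80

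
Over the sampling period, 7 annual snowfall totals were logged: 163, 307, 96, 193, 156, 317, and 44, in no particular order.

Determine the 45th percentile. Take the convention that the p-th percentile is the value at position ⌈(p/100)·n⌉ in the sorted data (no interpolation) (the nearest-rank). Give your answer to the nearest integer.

Sorted: 44, 96, 156, 163, 193, 307, 317.
n = 7.
Position = ⌈45/100 · 7⌉ = ⌈3.15⌉ = 4.
The value at rank 4 is 163.

163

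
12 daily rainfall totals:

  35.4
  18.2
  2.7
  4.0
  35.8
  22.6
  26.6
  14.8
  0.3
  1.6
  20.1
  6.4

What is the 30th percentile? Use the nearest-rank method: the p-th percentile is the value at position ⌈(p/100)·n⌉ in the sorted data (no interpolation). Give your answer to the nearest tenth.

4.0

Sorted: 0.3, 1.6, 2.7, 4.0, 6.4, 14.8, 18.2, 20.1, 22.6, 26.6, 35.4, 35.8.
n = 12.
Position = ⌈30/100 · 12⌉ = ⌈3.6⌉ = 4.
The value at rank 4 is 4.0.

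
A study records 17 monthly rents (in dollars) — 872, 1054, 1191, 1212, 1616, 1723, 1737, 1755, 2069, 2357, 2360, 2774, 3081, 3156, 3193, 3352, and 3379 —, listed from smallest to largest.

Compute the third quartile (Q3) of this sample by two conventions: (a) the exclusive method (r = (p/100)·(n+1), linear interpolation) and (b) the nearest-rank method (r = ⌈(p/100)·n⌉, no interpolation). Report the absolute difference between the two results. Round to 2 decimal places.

37.50

n = 17.
(a) r = 13.5; between ranks 13 (3081) and 14 (3156): 3118.5.
(b) the nearest-rank method: rank 13 → 3081.
|3118.5 − 3081| = 37.5.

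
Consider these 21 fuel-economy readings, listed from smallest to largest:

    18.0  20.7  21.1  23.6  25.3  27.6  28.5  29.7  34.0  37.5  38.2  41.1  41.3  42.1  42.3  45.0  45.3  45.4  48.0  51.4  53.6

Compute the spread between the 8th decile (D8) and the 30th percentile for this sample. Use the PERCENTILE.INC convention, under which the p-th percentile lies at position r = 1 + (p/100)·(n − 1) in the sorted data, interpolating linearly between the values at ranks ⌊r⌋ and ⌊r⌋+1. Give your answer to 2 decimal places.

16.80

n = 21.
P30: r = 7 (integer) → 28.5.
P80: r = 17 (integer) → 45.3.
Difference: 45.3 − 28.5 = 16.8.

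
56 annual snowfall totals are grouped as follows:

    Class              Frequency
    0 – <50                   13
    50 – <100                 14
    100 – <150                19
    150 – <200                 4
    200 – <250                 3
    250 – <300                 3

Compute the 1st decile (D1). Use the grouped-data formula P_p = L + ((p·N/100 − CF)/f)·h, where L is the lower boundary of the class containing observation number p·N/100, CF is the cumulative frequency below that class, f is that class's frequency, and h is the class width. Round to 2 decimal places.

21.54

N = 56; target position k = 10/100 · 56 = 5.6.
Cumulative frequencies: 13, 27, 46, 50, 53, 56.
Observation 5.6 falls in the class 0 – <50.
L = 0, CF = 0, f = 13, h = 50.
P10 = 0 + ((5.6 − 0)/13)·50 = 0 + 21.5385 = 21.5385.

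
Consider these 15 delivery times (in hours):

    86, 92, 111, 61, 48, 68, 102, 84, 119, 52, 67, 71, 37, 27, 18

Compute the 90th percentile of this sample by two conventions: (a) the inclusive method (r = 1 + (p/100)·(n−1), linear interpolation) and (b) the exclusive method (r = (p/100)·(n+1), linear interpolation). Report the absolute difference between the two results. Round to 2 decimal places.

6.80

Sorted: 18, 27, 37, 48, 52, 61, 67, 68, 71, 84, 86, 92, 102, 111, 119.
n = 15.
(a) r = 13.6; between ranks 13 (102) and 14 (111): 107.4.
(b) r = 14.4; between ranks 14 (111) and 15 (119): 114.2.
|107.4 − 114.2| = 6.8.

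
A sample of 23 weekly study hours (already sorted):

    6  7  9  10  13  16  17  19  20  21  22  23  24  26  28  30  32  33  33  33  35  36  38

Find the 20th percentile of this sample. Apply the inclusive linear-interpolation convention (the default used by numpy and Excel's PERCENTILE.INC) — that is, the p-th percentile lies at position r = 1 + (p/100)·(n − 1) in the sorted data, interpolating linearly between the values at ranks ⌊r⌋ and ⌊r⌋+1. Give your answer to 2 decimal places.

n = 23.
r = 1 + (20/100)·(23 − 1) = 1 + 4.4 = 5.4.
Rank 5 is 13 and rank 6 is 16.
Interpolate: 13 + 0.4·(16 − 13) = 13 + 0.4·3 = 14.2.

14.20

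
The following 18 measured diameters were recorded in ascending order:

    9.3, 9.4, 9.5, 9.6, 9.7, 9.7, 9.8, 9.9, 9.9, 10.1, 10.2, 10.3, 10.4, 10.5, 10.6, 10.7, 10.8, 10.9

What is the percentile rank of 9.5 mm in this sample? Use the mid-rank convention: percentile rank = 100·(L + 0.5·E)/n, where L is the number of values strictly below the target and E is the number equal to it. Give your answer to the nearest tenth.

Count below 9.5: L = 2; count equal: E = 1; n = 18.
Percentile rank = 100·(2 + 0.5·1)/18 = 100·2.5/18 = 13.89.

13.9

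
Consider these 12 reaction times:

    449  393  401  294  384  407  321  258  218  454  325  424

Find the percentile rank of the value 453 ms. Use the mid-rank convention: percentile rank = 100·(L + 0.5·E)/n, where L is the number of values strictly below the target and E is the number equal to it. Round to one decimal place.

Sorted: 218, 258, 294, 321, 325, 384, 393, 401, 407, 424, 449, 454.
Count below 453: L = 11; count equal: E = 0; n = 12.
Percentile rank = 100·(11 + 0.5·0)/12 = 100·11/12 = 91.67.

91.7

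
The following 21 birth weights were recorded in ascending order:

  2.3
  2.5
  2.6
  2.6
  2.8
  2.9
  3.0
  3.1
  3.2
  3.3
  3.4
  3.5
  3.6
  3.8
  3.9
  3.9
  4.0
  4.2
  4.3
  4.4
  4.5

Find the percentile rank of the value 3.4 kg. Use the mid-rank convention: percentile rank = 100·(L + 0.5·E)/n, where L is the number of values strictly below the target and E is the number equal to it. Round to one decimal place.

50.0

Count below 3.4: L = 10; count equal: E = 1; n = 21.
Percentile rank = 100·(10 + 0.5·1)/21 = 100·10.5/21 = 50.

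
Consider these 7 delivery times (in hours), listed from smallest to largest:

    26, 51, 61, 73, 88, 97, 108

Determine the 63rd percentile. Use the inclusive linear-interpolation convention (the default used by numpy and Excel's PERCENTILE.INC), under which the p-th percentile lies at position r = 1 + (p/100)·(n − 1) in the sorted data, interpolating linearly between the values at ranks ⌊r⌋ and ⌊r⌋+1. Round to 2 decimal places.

84.70

n = 7.
r = 1 + (63/100)·(7 − 1) = 1 + 3.78 = 4.78.
Rank 4 is 73 and rank 5 is 88.
Interpolate: 73 + 0.78·(88 − 73) = 73 + 0.78·15 = 84.7.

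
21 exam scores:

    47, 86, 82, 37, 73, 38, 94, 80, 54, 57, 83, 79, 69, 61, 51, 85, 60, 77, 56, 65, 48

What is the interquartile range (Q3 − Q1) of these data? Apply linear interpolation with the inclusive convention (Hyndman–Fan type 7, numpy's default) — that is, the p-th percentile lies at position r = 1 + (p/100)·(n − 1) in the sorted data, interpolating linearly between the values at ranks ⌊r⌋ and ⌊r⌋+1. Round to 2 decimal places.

Sorted: 37, 38, 47, 48, 51, 54, 56, 57, 60, 61, 65, 69, 73, 77, 79, 80, 82, 83, 85, 86, 94.
n = 21.
P25: r = 6 (integer) → 54.
P75: r = 16 (integer) → 80.
Difference: 80 − 54 = 26.

26.00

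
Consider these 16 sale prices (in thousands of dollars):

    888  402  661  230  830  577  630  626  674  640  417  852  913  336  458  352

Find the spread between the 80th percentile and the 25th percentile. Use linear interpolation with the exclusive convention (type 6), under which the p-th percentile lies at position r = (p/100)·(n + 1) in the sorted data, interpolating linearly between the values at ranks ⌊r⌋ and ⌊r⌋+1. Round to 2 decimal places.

437.45

Sorted: 230, 336, 352, 402, 417, 458, 577, 626, 630, 640, 661, 674, 830, 852, 888, 913.
n = 16.
P25: r = 4.25; ranks 4–5 are 402, 417; interpolating gives 405.75.
P80: r = 13.6; ranks 13–14 are 830, 852; interpolating gives 843.2.
Difference: 843.2 − 405.75 = 437.45.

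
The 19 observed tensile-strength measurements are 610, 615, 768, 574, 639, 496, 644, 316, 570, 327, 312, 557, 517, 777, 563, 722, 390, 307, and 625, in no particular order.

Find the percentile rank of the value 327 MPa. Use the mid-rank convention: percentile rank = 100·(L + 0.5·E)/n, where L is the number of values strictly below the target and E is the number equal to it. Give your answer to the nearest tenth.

Sorted: 307, 312, 316, 327, 390, 496, 517, 557, 563, 570, 574, 610, 615, 625, 639, 644, 722, 768, 777.
Count below 327: L = 3; count equal: E = 1; n = 19.
Percentile rank = 100·(3 + 0.5·1)/19 = 100·3.5/19 = 18.42.

18.4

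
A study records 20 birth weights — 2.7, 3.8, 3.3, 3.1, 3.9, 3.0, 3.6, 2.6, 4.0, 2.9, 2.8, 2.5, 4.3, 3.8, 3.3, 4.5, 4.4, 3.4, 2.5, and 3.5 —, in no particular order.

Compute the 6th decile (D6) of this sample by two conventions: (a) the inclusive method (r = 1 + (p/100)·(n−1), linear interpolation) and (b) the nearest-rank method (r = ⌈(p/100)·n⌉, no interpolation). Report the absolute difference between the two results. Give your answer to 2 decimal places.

Sorted: 2.5, 2.5, 2.6, 2.7, 2.8, 2.9, 3.0, 3.1, 3.3, 3.3, 3.4, 3.5, 3.6, 3.8, 3.8, 3.9, 4.0, 4.3, 4.4, 4.5.
n = 20.
(a) r = 12.4; between ranks 12 (3.5) and 13 (3.6): 3.54.
(b) the nearest-rank method: rank 12 → 3.5.
|3.54 − 3.5| = 0.04.

0.04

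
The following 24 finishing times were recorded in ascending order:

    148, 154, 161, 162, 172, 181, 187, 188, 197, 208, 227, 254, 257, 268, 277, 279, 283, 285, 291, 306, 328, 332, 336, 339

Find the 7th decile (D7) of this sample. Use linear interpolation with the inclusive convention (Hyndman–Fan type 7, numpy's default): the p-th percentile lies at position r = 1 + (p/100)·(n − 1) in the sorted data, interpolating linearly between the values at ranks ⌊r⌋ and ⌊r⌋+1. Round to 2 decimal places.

283.20

n = 24.
r = 1 + (70/100)·(24 − 1) = 1 + 16.1 = 17.1.
Rank 17 is 283 and rank 18 is 285.
Interpolate: 283 + 0.1·(285 − 283) = 283 + 0.1·2 = 283.2.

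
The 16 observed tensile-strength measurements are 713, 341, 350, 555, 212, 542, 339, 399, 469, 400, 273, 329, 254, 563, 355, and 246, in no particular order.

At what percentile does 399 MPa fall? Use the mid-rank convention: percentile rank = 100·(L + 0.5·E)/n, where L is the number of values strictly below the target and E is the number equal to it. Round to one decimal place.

59.4

Sorted: 212, 246, 254, 273, 329, 339, 341, 350, 355, 399, 400, 469, 542, 555, 563, 713.
Count below 399: L = 9; count equal: E = 1; n = 16.
Percentile rank = 100·(9 + 0.5·1)/16 = 100·9.5/16 = 59.38.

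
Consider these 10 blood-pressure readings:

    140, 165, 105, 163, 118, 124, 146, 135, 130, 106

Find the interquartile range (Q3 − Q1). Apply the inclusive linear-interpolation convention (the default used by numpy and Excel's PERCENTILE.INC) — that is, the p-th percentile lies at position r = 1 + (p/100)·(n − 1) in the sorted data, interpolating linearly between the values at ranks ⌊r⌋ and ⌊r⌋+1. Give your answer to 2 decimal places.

25.00

Sorted: 105, 106, 118, 124, 130, 135, 140, 146, 163, 165.
n = 10.
P25: r = 3.25; ranks 3–4 are 118, 124; interpolating gives 119.5.
P75: r = 7.75; ranks 7–8 are 140, 146; interpolating gives 144.5.
Difference: 144.5 − 119.5 = 25.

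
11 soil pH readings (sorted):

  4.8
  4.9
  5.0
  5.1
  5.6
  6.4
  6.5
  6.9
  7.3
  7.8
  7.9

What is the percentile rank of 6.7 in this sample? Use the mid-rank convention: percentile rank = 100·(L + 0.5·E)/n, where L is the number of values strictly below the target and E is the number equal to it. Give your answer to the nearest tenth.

63.6

Count below 6.7: L = 7; count equal: E = 0; n = 11.
Percentile rank = 100·(7 + 0.5·0)/11 = 100·7/11 = 63.64.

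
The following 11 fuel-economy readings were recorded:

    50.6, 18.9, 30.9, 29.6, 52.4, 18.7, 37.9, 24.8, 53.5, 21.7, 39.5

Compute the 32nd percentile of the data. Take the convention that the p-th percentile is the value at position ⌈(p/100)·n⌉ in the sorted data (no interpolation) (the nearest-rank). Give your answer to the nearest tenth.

24.8

Sorted: 18.7, 18.9, 21.7, 24.8, 29.6, 30.9, 37.9, 39.5, 50.6, 52.4, 53.5.
n = 11.
Position = ⌈32/100 · 11⌉ = ⌈3.52⌉ = 4.
The value at rank 4 is 24.8.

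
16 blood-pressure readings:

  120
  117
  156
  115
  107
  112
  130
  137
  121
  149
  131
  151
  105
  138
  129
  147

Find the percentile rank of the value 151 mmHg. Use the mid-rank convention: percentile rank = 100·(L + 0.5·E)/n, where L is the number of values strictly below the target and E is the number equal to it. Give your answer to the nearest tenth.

Sorted: 105, 107, 112, 115, 117, 120, 121, 129, 130, 131, 137, 138, 147, 149, 151, 156.
Count below 151: L = 14; count equal: E = 1; n = 16.
Percentile rank = 100·(14 + 0.5·1)/16 = 100·14.5/16 = 90.62.

90.6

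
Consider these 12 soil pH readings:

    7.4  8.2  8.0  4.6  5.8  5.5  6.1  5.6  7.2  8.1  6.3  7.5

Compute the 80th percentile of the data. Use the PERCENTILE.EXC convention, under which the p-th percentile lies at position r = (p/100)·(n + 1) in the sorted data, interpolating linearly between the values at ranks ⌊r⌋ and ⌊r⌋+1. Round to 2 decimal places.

8.04

Sorted: 4.6, 5.5, 5.6, 5.8, 6.1, 6.3, 7.2, 7.4, 7.5, 8.0, 8.1, 8.2.
n = 12.
r = (80/100)·(12 + 1) = 10.4.
Rank 10 is 8.0 and rank 11 is 8.1.
Interpolate: 8.0 + 0.4·(8.1 − 8.0) = 8.0 + 0.4·0.1 = 8.04.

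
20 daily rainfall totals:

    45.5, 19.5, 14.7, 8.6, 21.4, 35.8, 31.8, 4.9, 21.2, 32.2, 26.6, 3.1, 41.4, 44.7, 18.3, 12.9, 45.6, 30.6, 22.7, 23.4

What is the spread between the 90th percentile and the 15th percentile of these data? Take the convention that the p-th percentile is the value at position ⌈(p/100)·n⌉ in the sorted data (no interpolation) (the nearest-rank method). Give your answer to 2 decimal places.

36.10

Sorted: 3.1, 4.9, 8.6, 12.9, 14.7, 18.3, 19.5, 21.2, 21.4, 22.7, 23.4, 26.6, 30.6, 31.8, 32.2, 35.8, 41.4, 44.7, 45.5, 45.6.
n = 20.
P15: rank ⌈15/100·20⌉ = 3 → 8.6.
P90: rank ⌈90/100·20⌉ = 18 → 44.7.
Difference: 44.7 − 8.6 = 36.1.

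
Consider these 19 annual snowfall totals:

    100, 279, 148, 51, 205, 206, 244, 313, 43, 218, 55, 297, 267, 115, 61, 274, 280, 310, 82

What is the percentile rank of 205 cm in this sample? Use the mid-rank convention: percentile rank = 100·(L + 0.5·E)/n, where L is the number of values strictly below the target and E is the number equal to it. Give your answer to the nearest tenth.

44.7

Sorted: 43, 51, 55, 61, 82, 100, 115, 148, 205, 206, 218, 244, 267, 274, 279, 280, 297, 310, 313.
Count below 205: L = 8; count equal: E = 1; n = 19.
Percentile rank = 100·(8 + 0.5·1)/19 = 100·8.5/19 = 44.74.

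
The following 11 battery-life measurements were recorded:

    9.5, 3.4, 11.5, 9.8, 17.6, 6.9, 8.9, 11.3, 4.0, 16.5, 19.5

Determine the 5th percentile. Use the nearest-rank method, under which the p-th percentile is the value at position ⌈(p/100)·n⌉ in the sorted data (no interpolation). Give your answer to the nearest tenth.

3.4

Sorted: 3.4, 4.0, 6.9, 8.9, 9.5, 9.8, 11.3, 11.5, 16.5, 17.6, 19.5.
n = 11.
Position = ⌈5/100 · 11⌉ = ⌈0.55⌉ = 1.
The value at rank 1 is 3.4.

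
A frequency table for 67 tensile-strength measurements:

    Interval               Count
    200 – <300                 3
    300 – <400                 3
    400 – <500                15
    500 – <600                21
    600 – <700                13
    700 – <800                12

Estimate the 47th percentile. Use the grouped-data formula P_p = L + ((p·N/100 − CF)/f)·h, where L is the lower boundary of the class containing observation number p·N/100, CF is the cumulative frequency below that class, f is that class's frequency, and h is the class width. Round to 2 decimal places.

N = 67; target position k = 47/100 · 67 = 31.49.
Cumulative frequencies: 3, 6, 21, 42, 55, 67.
Observation 31.49 falls in the class 500 – <600.
L = 500, CF = 21, f = 21, h = 100.
P47 = 500 + ((31.49 − 21)/21)·100 = 500 + 49.9524 = 549.952.

549.95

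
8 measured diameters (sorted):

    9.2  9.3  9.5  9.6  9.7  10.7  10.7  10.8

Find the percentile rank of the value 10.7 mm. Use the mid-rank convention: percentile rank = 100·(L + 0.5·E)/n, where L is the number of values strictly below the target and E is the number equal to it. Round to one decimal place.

75.0

Count below 10.7: L = 5; count equal: E = 2; n = 8.
Percentile rank = 100·(5 + 0.5·2)/8 = 100·6/8 = 75.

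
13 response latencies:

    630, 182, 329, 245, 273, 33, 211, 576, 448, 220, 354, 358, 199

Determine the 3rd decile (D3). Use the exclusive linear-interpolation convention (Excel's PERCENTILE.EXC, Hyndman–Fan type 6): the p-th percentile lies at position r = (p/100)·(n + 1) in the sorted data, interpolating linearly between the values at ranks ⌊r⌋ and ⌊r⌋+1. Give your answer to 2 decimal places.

212.80

Sorted: 33, 182, 199, 211, 220, 245, 273, 329, 354, 358, 448, 576, 630.
n = 13.
r = (30/100)·(13 + 1) = 4.2.
Rank 4 is 211 and rank 5 is 220.
Interpolate: 211 + 0.2·(220 − 211) = 211 + 0.2·9 = 212.8.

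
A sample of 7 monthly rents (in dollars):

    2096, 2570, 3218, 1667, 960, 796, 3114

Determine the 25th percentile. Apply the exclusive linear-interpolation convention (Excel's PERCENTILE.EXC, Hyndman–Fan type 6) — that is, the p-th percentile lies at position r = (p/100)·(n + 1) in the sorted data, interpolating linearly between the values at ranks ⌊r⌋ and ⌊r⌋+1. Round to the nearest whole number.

Sorted: 796, 960, 1667, 2096, 2570, 3114, 3218.
n = 7.
r = (25/100)·(7 + 1) = 2.
r is an integer, so P25 is the value at rank 2: 960.

960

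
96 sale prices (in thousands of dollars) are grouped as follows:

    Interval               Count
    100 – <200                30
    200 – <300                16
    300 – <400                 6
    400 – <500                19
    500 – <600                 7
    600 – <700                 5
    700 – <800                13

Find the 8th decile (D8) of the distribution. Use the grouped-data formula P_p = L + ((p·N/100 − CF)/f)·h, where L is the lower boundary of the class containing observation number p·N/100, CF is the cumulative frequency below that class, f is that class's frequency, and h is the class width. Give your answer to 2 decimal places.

N = 96; target position k = 80/100 · 96 = 76.8.
Cumulative frequencies: 30, 46, 52, 71, 78, 83, 96.
Observation 76.8 falls in the class 500 – <600.
L = 500, CF = 71, f = 7, h = 100.
P80 = 500 + ((76.8 − 71)/7)·100 = 500 + 82.8571 = 582.857.

582.86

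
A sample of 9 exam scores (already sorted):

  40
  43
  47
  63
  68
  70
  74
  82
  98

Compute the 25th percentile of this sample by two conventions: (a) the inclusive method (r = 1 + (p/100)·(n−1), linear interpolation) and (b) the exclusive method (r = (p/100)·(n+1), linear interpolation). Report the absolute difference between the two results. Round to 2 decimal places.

2.00

n = 9.
(a) r = 3 → value at rank 3 = 47.
(b) r = 2.5; between ranks 2 (43) and 3 (47): 45.
|47 − 45| = 2.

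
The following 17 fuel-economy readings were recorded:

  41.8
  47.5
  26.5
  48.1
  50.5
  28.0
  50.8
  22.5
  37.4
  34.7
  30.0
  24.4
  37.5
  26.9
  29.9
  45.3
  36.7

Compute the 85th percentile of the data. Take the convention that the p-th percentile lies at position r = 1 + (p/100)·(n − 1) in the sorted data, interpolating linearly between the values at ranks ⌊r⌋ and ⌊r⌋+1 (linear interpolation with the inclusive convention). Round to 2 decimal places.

47.86

Sorted: 22.5, 24.4, 26.5, 26.9, 28.0, 29.9, 30.0, 34.7, 36.7, 37.4, 37.5, 41.8, 45.3, 47.5, 48.1, 50.5, 50.8.
n = 17.
r = 1 + (85/100)·(17 − 1) = 1 + 13.6 = 14.6.
Rank 14 is 47.5 and rank 15 is 48.1.
Interpolate: 47.5 + 0.6·(48.1 − 47.5) = 47.5 + 0.6·0.6 = 47.86.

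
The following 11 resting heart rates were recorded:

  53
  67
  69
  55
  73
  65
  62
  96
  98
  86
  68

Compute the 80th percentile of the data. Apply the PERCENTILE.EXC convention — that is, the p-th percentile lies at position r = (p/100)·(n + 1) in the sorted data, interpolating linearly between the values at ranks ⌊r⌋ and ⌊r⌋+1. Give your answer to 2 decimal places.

92.00

Sorted: 53, 55, 62, 65, 67, 68, 69, 73, 86, 96, 98.
n = 11.
r = (80/100)·(11 + 1) = 9.6.
Rank 9 is 86 and rank 10 is 96.
Interpolate: 86 + 0.6·(96 − 86) = 86 + 0.6·10 = 92.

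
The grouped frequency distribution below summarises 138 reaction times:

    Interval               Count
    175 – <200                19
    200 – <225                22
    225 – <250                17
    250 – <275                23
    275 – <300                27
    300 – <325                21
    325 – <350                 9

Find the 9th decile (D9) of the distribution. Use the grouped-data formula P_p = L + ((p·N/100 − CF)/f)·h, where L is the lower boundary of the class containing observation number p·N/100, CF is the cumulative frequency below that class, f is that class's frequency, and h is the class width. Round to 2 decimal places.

N = 138; target position k = 90/100 · 138 = 124.2.
Cumulative frequencies: 19, 41, 58, 81, 108, 129, 138.
Observation 124.2 falls in the class 300 – <325.
L = 300, CF = 108, f = 21, h = 25.
P90 = 300 + ((124.2 − 108)/21)·25 = 300 + 19.2857 = 319.286.

319.29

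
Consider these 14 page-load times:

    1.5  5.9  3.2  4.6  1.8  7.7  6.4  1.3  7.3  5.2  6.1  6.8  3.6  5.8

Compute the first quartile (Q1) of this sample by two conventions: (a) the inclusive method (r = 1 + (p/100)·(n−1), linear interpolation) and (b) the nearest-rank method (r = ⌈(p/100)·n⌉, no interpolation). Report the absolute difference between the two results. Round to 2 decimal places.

0.10

Sorted: 1.3, 1.5, 1.8, 3.2, 3.6, 4.6, 5.2, 5.8, 5.9, 6.1, 6.4, 6.8, 7.3, 7.7.
n = 14.
(a) r = 4.25; between ranks 4 (3.2) and 5 (3.6): 3.3.
(b) the nearest-rank method: rank 4 → 3.2.
|3.3 − 3.2| = 0.1.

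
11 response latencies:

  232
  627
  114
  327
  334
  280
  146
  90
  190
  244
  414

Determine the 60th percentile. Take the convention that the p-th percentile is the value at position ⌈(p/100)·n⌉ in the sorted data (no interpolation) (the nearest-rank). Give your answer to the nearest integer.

280

Sorted: 90, 114, 146, 190, 232, 244, 280, 327, 334, 414, 627.
n = 11.
Position = ⌈60/100 · 11⌉ = ⌈6.6⌉ = 7.
The value at rank 7 is 280.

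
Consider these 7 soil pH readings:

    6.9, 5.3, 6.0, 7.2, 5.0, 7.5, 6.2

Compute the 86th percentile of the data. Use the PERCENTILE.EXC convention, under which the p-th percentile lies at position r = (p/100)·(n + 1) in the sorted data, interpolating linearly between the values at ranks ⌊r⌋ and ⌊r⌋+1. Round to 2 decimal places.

Sorted: 5.0, 5.3, 6.0, 6.2, 6.9, 7.2, 7.5.
n = 7.
r = (86/100)·(7 + 1) = 6.88.
Rank 6 is 7.2 and rank 7 is 7.5.
Interpolate: 7.2 + 0.88·(7.5 − 7.2) = 7.2 + 0.88·0.3 = 7.464.

7.46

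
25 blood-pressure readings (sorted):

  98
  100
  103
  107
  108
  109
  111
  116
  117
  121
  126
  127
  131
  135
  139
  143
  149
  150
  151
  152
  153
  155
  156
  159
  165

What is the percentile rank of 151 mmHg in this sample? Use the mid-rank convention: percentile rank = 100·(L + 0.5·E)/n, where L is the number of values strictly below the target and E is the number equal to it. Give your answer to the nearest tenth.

74.0

Count below 151: L = 18; count equal: E = 1; n = 25.
Percentile rank = 100·(18 + 0.5·1)/25 = 100·18.5/25 = 74.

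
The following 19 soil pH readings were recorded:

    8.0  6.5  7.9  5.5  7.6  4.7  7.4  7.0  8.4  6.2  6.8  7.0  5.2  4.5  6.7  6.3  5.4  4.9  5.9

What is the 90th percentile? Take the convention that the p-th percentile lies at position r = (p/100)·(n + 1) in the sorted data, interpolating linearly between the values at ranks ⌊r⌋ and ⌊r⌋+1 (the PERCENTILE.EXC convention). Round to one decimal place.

Sorted: 4.5, 4.7, 4.9, 5.2, 5.4, 5.5, 5.9, 6.2, 6.3, 6.5, 6.7, 6.8, 7.0, 7.0, 7.4, 7.6, 7.9, 8.0, 8.4.
n = 19.
r = (90/100)·(19 + 1) = 18.
r is an integer, so P90 is the value at rank 18: 8.0.

8.0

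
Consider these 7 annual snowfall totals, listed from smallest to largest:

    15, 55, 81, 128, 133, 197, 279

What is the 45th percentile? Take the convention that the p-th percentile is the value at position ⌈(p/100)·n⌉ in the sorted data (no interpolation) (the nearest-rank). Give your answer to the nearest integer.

n = 7.
Position = ⌈45/100 · 7⌉ = ⌈3.15⌉ = 4.
The value at rank 4 is 128.

128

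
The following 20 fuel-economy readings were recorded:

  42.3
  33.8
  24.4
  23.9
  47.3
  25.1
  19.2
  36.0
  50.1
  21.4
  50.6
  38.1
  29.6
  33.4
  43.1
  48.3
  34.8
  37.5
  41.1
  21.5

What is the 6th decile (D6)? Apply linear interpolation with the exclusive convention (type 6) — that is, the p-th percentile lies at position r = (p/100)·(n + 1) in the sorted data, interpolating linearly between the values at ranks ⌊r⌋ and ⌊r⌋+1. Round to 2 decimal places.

Sorted: 19.2, 21.4, 21.5, 23.9, 24.4, 25.1, 29.6, 33.4, 33.8, 34.8, 36.0, 37.5, 38.1, 41.1, 42.3, 43.1, 47.3, 48.3, 50.1, 50.6.
n = 20.
r = (60/100)·(20 + 1) = 12.6.
Rank 12 is 37.5 and rank 13 is 38.1.
Interpolate: 37.5 + 0.6·(38.1 − 37.5) = 37.5 + 0.6·0.6 = 37.86.

37.86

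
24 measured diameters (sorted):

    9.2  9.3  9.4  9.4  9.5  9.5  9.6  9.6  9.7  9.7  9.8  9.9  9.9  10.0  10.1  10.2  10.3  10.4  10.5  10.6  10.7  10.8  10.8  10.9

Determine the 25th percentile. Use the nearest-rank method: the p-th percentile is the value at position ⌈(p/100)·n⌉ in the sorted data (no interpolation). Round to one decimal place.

n = 24.
Position = ⌈25/100 · 24⌉ = ⌈6⌉ = 6.
The value at rank 6 is 9.5.

9.5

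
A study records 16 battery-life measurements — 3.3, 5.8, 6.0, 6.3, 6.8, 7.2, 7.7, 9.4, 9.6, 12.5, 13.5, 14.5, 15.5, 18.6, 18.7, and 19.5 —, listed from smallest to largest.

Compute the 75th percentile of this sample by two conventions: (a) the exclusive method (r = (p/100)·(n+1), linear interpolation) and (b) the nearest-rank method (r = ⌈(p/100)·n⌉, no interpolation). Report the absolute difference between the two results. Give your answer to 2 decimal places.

0.75

n = 16.
(a) r = 12.75; between ranks 12 (14.5) and 13 (15.5): 15.25.
(b) the nearest-rank method: rank 12 → 14.5.
|15.25 − 14.5| = 0.75.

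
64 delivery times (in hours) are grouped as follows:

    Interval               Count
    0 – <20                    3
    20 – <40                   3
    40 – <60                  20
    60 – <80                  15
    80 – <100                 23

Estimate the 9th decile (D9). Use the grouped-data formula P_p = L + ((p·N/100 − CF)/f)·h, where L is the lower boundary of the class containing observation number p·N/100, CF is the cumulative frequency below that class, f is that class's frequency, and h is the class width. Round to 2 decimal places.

N = 64; target position k = 90/100 · 64 = 57.6.
Cumulative frequencies: 3, 6, 26, 41, 64.
Observation 57.6 falls in the class 80 – <100.
L = 80, CF = 41, f = 23, h = 20.
P90 = 80 + ((57.6 − 41)/23)·20 = 80 + 14.4348 = 94.4348.

94.43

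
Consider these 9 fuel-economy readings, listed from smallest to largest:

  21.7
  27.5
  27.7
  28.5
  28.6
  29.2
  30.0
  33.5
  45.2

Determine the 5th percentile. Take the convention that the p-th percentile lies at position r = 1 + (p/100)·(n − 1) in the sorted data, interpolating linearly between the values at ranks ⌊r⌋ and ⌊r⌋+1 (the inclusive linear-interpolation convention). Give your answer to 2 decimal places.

n = 9.
r = 1 + (5/100)·(9 − 1) = 1 + 0.4 = 1.4.
Rank 1 is 21.7 and rank 2 is 27.5.
Interpolate: 21.7 + 0.4·(27.5 − 21.7) = 21.7 + 0.4·5.8 = 24.02.

24.02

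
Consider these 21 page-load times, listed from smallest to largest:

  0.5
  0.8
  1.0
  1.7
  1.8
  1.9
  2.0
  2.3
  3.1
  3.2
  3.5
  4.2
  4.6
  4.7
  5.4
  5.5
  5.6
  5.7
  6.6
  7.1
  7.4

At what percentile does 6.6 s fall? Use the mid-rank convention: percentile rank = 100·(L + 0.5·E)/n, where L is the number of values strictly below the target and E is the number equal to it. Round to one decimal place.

Count below 6.6: L = 18; count equal: E = 1; n = 21.
Percentile rank = 100·(18 + 0.5·1)/21 = 100·18.5/21 = 88.1.

88.1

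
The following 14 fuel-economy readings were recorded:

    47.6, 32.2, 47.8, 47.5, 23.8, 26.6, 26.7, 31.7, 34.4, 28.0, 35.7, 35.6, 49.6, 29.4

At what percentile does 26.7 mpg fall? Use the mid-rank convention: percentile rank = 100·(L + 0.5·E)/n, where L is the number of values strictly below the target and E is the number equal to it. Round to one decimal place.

Sorted: 23.8, 26.6, 26.7, 28.0, 29.4, 31.7, 32.2, 34.4, 35.6, 35.7, 47.5, 47.6, 47.8, 49.6.
Count below 26.7: L = 2; count equal: E = 1; n = 14.
Percentile rank = 100·(2 + 0.5·1)/14 = 100·2.5/14 = 17.86.

17.9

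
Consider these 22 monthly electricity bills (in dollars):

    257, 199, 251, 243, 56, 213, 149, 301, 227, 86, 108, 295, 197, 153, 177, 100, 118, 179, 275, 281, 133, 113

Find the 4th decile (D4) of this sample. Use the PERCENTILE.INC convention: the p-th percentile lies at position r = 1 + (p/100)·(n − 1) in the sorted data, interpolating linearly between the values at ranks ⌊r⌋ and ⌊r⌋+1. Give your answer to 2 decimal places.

162.60

Sorted: 56, 86, 100, 108, 113, 118, 133, 149, 153, 177, 179, 197, 199, 213, 227, 243, 251, 257, 275, 281, 295, 301.
n = 22.
r = 1 + (40/100)·(22 − 1) = 1 + 8.4 = 9.4.
Rank 9 is 153 and rank 10 is 177.
Interpolate: 153 + 0.4·(177 − 153) = 153 + 0.4·24 = 162.6.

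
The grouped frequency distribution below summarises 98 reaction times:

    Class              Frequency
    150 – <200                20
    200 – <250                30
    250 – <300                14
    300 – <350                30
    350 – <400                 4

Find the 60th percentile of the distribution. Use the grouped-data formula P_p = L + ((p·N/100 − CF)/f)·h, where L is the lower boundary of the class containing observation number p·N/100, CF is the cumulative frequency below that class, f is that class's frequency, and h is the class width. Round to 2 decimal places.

281.43

N = 98; target position k = 60/100 · 98 = 58.8.
Cumulative frequencies: 20, 50, 64, 94, 98.
Observation 58.8 falls in the class 250 – <300.
L = 250, CF = 50, f = 14, h = 50.
P60 = 250 + ((58.8 − 50)/14)·50 = 250 + 31.4286 = 281.429.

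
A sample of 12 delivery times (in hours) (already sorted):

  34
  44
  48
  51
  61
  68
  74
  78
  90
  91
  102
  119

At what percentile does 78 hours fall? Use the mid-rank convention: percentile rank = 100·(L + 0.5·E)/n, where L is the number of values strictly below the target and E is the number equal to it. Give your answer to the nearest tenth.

62.5

Count below 78: L = 7; count equal: E = 1; n = 12.
Percentile rank = 100·(7 + 0.5·1)/12 = 100·7.5/12 = 62.5.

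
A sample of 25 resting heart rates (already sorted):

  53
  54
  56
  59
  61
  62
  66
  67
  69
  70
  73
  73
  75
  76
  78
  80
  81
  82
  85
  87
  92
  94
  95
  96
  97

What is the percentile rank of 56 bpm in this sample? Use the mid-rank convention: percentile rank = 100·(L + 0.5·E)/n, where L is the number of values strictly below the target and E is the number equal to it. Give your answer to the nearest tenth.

10.0

Count below 56: L = 2; count equal: E = 1; n = 25.
Percentile rank = 100·(2 + 0.5·1)/25 = 100·2.5/25 = 10.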